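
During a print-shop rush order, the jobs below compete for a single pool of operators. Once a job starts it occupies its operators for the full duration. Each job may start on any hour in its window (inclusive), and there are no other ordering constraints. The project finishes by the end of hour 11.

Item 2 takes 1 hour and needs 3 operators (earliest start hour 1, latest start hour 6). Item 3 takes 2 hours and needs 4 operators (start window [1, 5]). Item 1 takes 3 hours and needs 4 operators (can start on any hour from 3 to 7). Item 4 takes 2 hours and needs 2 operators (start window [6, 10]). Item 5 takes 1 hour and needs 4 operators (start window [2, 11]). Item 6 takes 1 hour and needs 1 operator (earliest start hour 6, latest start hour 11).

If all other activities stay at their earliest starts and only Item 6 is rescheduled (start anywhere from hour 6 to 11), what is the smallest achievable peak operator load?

8

Item 6@6: h1:7  h2:8  h3:4  h4:4  h5:4  h6:3  h7:2  h8:0  h9:0  h10:0  h11:0 → peak 8
Item 6@7: h1:7  h2:8  h3:4  h4:4  h5:4  h6:2  h7:3  h8:0  h9:0  h10:0  h11:0 → peak 8
Item 6@8: h1:7  h2:8  h3:4  h4:4  h5:4  h6:2  h7:2  h8:1  h9:0  h10:0  h11:0 → peak 8
Item 6@9: h1:7  h2:8  h3:4  h4:4  h5:4  h6:2  h7:2  h8:0  h9:1  h10:0  h11:0 → peak 8
Item 6@10: h1:7  h2:8  h3:4  h4:4  h5:4  h6:2  h7:2  h8:0  h9:0  h10:1  h11:0 → peak 8
Item 6@11: h1:7  h2:8  h3:4  h4:4  h5:4  h6:2  h7:2  h8:0  h9:0  h10:0  h11:1 → peak 8
Best is Item 6@6, peak 8.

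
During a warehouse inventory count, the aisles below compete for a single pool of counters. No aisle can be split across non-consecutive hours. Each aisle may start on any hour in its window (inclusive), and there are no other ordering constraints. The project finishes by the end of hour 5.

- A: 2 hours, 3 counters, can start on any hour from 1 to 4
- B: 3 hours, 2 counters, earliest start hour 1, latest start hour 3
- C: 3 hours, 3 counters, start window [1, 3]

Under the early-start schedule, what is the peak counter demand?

Early-start schedule: A@1, B@1, C@1.
Load per hour: hour 1: 8, hour 2: 8, hour 3: 5, hour 4: 0, hour 5: 0.
Peak is 8.

8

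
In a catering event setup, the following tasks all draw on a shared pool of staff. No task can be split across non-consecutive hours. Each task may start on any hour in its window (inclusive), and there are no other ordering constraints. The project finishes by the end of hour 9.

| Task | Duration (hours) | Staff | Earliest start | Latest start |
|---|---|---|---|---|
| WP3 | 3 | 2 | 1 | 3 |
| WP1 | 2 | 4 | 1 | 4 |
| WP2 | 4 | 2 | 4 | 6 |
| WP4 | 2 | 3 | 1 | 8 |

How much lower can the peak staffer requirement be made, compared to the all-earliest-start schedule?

5

Early-start peak: h1:9  h2:9  h3:2  h4:2  h5:2  h6:2  h7:2  h8:0  h9:0 ⇒ 9.
Leveled (WP3@3, WP1@1, WP2@4, WP4@8): h1:4  h2:4  h3:2  h4:4  h5:4  h6:2  h7:2  h8:3  h9:3 ⇒ 4.
Reduction 9 − 4 = 5.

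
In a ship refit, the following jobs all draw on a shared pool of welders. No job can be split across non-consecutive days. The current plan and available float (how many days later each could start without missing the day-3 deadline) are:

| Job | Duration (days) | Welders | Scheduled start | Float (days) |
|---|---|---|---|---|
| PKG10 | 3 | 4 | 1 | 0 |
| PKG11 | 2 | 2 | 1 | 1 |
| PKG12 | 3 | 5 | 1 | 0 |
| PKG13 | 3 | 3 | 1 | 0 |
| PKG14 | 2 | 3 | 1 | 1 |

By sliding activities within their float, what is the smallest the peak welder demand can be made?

Schedule PKG10@1, PKG11@1, PKG12@1, PKG13@1, PKG14@1: d1:17  d2:17  d3:12 — peak 17.
No arrangement of the 4 feasible schedules does better.

17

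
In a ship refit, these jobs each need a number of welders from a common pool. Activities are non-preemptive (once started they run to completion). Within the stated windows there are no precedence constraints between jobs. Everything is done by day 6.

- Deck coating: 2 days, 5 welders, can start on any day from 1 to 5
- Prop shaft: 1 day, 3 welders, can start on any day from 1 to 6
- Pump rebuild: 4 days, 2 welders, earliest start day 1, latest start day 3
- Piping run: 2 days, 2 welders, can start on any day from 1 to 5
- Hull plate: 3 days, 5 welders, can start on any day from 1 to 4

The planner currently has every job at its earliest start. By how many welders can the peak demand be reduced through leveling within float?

10

Early-start peak: d1:17  d2:14  d3:7  d4:2  d5:0  d6:0 ⇒ 17.
Leveled (Deck coating@1, Prop shaft@3, Pump rebuild@1, Piping run@5, Hull plate@4): d1:7  d2:7  d3:5  d4:7  d5:7  d6:7 ⇒ 7.
Reduction 17 − 7 = 10.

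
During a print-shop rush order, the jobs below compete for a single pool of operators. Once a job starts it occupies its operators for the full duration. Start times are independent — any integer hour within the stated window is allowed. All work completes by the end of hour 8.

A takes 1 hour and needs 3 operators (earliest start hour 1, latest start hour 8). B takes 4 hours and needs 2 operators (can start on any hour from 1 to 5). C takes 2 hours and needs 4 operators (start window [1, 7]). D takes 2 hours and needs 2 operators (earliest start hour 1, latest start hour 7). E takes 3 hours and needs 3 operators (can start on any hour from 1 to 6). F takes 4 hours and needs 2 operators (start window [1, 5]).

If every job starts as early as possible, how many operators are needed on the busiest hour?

16

Early-start schedule: A@1, B@1, C@1, D@1, E@1, F@1.
Load per hour: hour 1: 16, hour 2: 13, hour 3: 7, hour 4: 4, hour 5: 0, hour 6: 0, hour 7: 0, hour 8: 0.
Peak is 16.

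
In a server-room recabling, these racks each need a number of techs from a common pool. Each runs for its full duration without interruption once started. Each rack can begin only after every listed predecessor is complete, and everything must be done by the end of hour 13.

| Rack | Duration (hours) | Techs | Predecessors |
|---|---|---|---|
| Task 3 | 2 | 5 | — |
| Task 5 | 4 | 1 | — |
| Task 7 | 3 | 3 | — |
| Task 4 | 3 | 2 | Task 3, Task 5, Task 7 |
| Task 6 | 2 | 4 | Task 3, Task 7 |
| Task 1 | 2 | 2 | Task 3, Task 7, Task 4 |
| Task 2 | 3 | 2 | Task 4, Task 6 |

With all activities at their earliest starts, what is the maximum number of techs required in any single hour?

Early-start schedule: Task 3@1, Task 5@1, Task 7@1, Task 4@5, Task 6@4, Task 1@8, Task 2@8.
Load per hour: hour 1: 9, hour 2: 9, hour 3: 4, hour 4: 5, hour 5: 6, hour 6: 2, hour 7: 2, hour 8: 4, hour 9: 4, hour 10: 2, hour 11: 0, hour 12: 0, hour 13: 0.
Peak is 9.

9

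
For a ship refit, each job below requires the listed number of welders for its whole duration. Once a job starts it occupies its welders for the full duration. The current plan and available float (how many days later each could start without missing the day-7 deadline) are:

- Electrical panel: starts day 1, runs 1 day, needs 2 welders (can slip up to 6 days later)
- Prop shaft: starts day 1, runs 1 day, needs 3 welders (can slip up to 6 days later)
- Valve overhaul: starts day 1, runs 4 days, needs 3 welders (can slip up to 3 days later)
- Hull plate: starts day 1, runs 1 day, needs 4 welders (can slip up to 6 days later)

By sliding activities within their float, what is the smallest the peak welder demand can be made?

4

Early-start (Electrical panel@1, Prop shaft@1, Valve overhaul@1, Hull plate@1) gives peak 12: d1:12  d2:3  d3:3  d4:3  d5:0  d6:0  d7:0.
Shift Prop shaft→2, Valve overhaul→3, Hull plate→7.
Schedule Electrical panel@1, Prop shaft@2, Valve overhaul@3, Hull plate@7: d1:2  d2:3  d3:3  d4:3  d5:3  d6:3  d7:4 — peak 4.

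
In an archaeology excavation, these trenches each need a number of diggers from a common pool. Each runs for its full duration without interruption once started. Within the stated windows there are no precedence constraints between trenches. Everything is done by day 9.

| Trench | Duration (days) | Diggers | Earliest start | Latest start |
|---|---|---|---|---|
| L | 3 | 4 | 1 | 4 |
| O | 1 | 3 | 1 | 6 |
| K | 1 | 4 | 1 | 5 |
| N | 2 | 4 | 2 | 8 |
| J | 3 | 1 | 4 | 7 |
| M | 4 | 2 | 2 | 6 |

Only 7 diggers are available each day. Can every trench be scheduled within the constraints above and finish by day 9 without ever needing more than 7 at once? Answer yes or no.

Schedule L@1, O@4, K@5, N@6, J@6, M@2: d1:4  d2:6  d3:6  d4:5  d5:6  d6:5  d7:5  d8:1  d9:0 — peak 6 ≤ 7.

yes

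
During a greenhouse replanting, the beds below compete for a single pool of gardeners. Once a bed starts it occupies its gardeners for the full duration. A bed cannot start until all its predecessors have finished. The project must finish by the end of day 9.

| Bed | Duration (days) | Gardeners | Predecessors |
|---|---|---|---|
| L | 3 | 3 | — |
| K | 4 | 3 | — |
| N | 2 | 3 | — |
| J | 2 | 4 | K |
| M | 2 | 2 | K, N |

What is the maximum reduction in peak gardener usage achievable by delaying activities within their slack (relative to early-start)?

Early-start peak: d1:9  d2:9  d3:6  d4:3  d5:6  d6:6  d7:0  d8:0  d9:0 ⇒ 9.
Leveled (L@1, K@1, N@4, J@6, M@6): d1:6  d2:6  d3:6  d4:6  d5:3  d6:6  d7:6  d8:0  d9:0 ⇒ 6.
Reduction 9 − 6 = 3.

3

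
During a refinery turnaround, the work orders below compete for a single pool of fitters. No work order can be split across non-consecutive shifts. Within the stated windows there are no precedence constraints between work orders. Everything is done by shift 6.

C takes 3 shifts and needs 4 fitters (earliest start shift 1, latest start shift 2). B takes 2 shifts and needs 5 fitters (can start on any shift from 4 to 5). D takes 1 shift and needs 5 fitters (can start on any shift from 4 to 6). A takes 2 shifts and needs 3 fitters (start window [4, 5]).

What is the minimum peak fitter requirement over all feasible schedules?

8

Early-start (C@1, B@4, D@4, A@4) gives peak 13: s1:4  s2:4  s3:4  s4:13  s5:8  s6:0.
Shift D→6.
Schedule C@1, B@4, D@6, A@4: s1:4  s2:4  s3:4  s4:8  s5:8  s6:5 — peak 8.
No arrangement of the 24 feasible schedules does better.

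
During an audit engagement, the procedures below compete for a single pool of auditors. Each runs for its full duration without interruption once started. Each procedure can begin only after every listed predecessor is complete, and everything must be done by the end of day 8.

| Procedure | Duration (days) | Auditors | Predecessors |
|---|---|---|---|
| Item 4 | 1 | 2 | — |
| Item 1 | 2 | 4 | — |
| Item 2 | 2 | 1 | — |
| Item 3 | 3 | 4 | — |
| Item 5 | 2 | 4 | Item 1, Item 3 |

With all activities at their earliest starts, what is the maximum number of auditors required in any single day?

Early-start schedule: Item 4@1, Item 1@1, Item 2@1, Item 3@1, Item 5@4.
Load per day: day 1: 11, day 2: 9, day 3: 4, day 4: 4, day 5: 4, day 6: 0, day 7: 0, day 8: 0.
Peak is 11.

11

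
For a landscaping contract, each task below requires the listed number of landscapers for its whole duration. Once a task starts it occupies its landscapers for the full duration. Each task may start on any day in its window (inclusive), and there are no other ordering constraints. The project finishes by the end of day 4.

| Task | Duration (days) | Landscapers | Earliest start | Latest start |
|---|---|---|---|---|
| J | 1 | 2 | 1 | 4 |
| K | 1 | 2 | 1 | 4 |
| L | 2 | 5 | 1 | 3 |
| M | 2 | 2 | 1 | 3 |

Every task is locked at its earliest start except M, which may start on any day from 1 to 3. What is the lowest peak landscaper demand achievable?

9

M@1: d1:11  d2:7  d3:0  d4:0 → peak 11
M@2: d1:9  d2:7  d3:2  d4:0 → peak 9
M@3: d1:9  d2:5  d3:2  d4:2 → peak 9
Best is M@2, peak 9.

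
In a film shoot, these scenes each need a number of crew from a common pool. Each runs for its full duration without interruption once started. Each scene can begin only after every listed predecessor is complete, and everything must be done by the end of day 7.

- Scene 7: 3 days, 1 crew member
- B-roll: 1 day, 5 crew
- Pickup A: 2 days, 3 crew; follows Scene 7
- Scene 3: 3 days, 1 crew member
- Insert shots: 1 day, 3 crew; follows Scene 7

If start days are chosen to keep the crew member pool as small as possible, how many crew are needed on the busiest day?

5

Early-start (Scene 7@1, B-roll@1, Pickup A@4, Scene 3@1, Insert shots@4) gives peak 7: d1:7  d2:2  d3:2  d4:6  d5:3  d6:0  d7:0.
Shift B-roll→4, Pickup A→5, Insert shots→7.
Schedule Scene 7@1, B-roll@4, Pickup A@5, Scene 3@1, Insert shots@7: d1:2  d2:2  d3:2  d4:5  d5:3  d6:3  d7:3 — peak 5.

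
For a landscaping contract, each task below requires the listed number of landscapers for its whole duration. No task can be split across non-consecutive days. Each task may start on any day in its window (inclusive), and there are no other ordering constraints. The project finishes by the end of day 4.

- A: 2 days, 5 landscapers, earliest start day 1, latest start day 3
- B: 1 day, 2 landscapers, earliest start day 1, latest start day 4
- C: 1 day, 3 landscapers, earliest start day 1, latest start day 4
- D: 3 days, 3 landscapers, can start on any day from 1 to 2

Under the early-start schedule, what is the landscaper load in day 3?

At early start, day 3 has: D.
Demand: 3 = 3.

3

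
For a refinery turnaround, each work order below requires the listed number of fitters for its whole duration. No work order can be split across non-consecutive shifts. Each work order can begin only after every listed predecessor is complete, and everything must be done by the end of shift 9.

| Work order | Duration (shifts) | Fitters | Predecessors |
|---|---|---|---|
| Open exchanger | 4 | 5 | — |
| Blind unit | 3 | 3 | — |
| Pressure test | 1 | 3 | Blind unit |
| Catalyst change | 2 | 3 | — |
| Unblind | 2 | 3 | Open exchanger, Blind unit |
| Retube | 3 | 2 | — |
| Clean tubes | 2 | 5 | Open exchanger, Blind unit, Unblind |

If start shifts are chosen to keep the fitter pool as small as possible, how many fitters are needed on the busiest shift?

8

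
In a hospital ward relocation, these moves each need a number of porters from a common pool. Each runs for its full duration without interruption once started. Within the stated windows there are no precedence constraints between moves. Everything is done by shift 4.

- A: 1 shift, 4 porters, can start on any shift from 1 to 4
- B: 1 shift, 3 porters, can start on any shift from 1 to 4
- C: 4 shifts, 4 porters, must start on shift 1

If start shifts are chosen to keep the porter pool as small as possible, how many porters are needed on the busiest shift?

8

Early-start (A@1, B@1, C@1) gives peak 11: s1:11  s2:4  s3:4  s4:4.
Shift B→2.
Schedule A@1, B@2, C@1: s1:8  s2:7  s3:4  s4:4 — peak 8.
No arrangement of the 16 feasible schedules does better.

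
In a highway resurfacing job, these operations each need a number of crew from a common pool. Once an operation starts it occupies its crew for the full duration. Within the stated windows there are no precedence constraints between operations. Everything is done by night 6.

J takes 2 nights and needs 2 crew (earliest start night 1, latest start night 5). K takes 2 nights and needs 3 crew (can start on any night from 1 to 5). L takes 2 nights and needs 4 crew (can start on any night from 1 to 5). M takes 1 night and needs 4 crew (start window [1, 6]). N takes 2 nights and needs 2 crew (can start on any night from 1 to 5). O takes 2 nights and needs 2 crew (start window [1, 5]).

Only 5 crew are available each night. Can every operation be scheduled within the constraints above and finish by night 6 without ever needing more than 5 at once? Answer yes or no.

The minimum achievable peak is 6; 5 < 6, so no feasible schedule stays within the cap.

no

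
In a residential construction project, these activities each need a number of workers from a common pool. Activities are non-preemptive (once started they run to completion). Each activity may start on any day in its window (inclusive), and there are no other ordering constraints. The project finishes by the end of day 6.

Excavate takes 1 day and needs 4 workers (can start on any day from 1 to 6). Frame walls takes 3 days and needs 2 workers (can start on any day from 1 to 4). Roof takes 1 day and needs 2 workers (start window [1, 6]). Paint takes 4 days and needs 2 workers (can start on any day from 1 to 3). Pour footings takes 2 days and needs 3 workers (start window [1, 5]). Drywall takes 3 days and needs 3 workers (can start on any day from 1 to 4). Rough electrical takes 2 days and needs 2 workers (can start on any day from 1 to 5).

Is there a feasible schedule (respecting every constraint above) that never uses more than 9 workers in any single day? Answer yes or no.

Schedule Excavate@1, Frame walls@1, Roof@2, Paint@3, Pour footings@2, Drywall@4, Rough electrical@4: d1:6  d2:7  d3:7  d4:7  d5:7  d6:5 — peak 7 ≤ 9.

yes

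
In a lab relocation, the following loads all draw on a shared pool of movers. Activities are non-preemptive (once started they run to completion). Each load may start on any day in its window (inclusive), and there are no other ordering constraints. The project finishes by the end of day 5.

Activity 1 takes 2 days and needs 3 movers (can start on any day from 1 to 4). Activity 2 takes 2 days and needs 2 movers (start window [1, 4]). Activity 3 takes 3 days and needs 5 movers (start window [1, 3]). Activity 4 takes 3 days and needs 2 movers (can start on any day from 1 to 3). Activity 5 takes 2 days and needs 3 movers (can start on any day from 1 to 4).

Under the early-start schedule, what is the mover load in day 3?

At early start, day 3 has: Activity 3, Activity 4.
Demand: 5 + 2 = 7.

7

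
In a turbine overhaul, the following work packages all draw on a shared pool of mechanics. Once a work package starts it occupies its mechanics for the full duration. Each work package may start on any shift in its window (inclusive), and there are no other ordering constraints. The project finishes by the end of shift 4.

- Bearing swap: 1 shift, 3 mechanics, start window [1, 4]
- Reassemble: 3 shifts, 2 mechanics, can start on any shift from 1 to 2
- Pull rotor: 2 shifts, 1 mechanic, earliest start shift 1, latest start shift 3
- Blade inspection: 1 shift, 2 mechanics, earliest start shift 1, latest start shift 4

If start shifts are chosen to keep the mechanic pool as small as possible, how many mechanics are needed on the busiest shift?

4

Early-start (Bearing swap@1, Reassemble@1, Pull rotor@1, Blade inspection@1) gives peak 8: s1:8  s2:3  s3:2  s4:0.
Shift Reassemble→2, Blade inspection→3.
Schedule Bearing swap@1, Reassemble@2, Pull rotor@1, Blade inspection@3: s1:4  s2:3  s3:4  s4:2 — peak 4.
Total mechanic-shifts = 13 over 4 shifts ⇒ peak ≥ ⌈13/4⌉ = 4, so 4 is optimal.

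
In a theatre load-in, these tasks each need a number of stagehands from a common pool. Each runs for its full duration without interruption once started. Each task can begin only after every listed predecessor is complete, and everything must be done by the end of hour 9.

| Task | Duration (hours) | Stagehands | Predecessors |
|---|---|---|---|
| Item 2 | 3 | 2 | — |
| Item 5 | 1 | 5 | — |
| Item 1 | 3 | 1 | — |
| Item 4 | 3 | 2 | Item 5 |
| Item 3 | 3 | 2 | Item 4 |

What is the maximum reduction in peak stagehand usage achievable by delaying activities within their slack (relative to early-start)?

Early-start peak: h1:8  h2:5  h3:5  h4:2  h5:2  h6:2  h7:2  h8:0  h9:0 ⇒ 8.
Leveled (Item 2@2, Item 5@1, Item 1@2, Item 4@2, Item 3@5): h1:5  h2:5  h3:5  h4:5  h5:2  h6:2  h7:2  h8:0  h9:0 ⇒ 5.
Reduction 8 − 5 = 3.

3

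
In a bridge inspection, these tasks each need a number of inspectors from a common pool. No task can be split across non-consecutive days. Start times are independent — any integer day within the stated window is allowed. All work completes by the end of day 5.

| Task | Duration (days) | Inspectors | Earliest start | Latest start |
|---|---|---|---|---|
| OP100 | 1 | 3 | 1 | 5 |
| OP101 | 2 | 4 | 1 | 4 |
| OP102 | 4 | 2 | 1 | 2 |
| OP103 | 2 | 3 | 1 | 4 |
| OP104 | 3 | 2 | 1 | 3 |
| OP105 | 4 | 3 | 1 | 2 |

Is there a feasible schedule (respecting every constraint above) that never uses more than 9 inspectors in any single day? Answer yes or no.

The minimum achievable peak is 10; 9 < 10, so no feasible schedule stays within the cap.

no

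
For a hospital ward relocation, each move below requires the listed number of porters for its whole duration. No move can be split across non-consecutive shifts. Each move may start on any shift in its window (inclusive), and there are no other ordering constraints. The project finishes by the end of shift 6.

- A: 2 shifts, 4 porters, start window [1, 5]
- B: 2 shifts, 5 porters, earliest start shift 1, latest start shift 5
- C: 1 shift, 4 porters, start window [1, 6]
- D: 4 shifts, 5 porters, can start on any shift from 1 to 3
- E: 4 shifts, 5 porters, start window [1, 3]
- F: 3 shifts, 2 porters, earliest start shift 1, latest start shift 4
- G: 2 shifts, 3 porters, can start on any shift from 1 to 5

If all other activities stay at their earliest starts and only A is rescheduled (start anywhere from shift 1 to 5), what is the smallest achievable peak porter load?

A@1: s1:28  s2:24  s3:12  s4:10  s5:0  s6:0 → peak 28
A@2: s1:24  s2:24  s3:16  s4:10  s5:0  s6:0 → peak 24
A@3: s1:24  s2:20  s3:16  s4:14  s5:0  s6:0 → peak 24
A@4: s1:24  s2:20  s3:12  s4:14  s5:4  s6:0 → peak 24
A@5: s1:24  s2:20  s3:12  s4:10  s5:4  s6:4 → peak 24
Best is A@2, peak 24.

24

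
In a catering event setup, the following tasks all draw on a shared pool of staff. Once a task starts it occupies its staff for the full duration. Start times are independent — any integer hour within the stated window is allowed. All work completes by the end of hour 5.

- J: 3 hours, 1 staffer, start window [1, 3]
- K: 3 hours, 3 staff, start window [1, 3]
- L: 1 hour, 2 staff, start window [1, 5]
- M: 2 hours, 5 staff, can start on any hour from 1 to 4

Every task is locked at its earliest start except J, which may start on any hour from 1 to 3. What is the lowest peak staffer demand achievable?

J@1: h1:11  h2:9  h3:4  h4:0  h5:0 → peak 11
J@2: h1:10  h2:9  h3:4  h4:1  h5:0 → peak 10
J@3: h1:10  h2:8  h3:4  h4:1  h5:1 → peak 10
Best is J@2, peak 10.

10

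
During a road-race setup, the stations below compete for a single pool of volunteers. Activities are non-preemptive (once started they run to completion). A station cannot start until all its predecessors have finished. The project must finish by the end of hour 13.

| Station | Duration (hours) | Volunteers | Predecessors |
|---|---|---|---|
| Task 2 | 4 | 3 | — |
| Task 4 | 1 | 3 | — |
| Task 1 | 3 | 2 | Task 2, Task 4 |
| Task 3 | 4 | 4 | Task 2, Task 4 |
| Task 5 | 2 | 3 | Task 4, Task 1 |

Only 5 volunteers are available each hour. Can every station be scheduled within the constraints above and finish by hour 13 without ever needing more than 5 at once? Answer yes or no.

The minimum achievable peak is 6; 5 < 6, so no feasible schedule stays within the cap.

no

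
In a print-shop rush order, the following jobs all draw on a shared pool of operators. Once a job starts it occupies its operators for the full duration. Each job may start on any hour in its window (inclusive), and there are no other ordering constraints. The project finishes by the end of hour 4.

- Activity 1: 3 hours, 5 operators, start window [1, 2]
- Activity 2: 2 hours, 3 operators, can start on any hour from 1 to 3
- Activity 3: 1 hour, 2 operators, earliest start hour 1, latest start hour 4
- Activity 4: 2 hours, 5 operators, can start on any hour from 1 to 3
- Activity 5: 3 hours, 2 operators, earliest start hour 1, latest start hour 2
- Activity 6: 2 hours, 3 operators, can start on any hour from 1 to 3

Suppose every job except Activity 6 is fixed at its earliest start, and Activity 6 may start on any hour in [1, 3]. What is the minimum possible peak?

17

Activity 6@1: h1:20  h2:18  h3:7  h4:0 → peak 20
Activity 6@2: h1:17  h2:18  h3:10  h4:0 → peak 18
Activity 6@3: h1:17  h2:15  h3:10  h4:3 → peak 17
Best is Activity 6@3, peak 17.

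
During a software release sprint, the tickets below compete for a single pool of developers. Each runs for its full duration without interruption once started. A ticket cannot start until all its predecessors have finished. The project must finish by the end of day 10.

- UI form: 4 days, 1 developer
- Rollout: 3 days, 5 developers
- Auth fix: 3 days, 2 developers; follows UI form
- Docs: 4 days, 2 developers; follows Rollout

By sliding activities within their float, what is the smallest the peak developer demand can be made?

5

Early-start (UI form@1, Rollout@1, Auth fix@5, Docs@4) gives peak 6: d1:6  d2:6  d3:6  d4:3  d5:4  d6:4  d7:4  d8:0  d9:0  d10:0.
Shift UI form→4, Auth fix→8.
Schedule UI form@4, Rollout@1, Auth fix@8, Docs@4: d1:5  d2:5  d3:5  d4:3  d5:3  d6:3  d7:3  d8:2  d9:2  d10:2 — peak 5.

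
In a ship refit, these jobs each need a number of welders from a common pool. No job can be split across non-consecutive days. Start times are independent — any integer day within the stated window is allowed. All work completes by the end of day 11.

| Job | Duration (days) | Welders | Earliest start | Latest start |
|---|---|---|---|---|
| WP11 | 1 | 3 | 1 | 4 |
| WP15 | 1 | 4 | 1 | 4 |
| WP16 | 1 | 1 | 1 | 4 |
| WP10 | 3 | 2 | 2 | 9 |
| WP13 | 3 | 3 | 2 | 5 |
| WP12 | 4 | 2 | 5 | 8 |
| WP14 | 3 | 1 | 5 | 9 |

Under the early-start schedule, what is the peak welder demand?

8

Early-start schedule: WP11@1, WP15@1, WP16@1, WP10@2, WP13@2, WP12@5, WP14@5.
Load per day: day 1: 8, day 2: 5, day 3: 5, day 4: 5, day 5: 3, day 6: 3, day 7: 3, day 8: 2, day 9: 0, day 10: 0, day 11: 0.
Peak is 8.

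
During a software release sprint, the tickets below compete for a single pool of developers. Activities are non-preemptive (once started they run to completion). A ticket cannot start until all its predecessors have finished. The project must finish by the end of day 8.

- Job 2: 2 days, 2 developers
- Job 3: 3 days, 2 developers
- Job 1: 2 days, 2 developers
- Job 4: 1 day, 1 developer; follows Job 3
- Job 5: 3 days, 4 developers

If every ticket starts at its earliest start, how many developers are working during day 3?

At early start, day 3 has: Job 3, Job 5.
Demand: 2 + 4 = 6.

6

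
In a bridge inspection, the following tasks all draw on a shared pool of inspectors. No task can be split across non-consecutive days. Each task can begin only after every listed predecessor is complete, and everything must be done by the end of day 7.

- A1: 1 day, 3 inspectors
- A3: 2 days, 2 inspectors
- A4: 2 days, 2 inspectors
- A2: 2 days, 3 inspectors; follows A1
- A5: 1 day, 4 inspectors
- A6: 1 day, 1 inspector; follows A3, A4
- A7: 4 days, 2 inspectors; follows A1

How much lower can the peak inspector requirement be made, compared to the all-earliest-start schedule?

Early-start peak: d1:11  d2:9  d3:6  d4:2  d5:2  d6:0  d7:0 ⇒ 11.
Leveled (A1@1, A3@1, A4@2, A2@4, A5@7, A6@6, A7@3): d1:5  d2:4  d3:4  d4:5  d5:5  d6:3  d7:4 ⇒ 5.
Reduction 11 − 5 = 6.

6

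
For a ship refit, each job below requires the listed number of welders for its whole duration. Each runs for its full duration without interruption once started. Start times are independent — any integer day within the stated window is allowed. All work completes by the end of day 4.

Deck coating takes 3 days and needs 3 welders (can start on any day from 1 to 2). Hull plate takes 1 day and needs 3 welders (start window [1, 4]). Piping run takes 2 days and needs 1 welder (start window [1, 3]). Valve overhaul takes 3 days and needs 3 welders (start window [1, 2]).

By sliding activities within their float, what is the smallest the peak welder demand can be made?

7

Early-start (Deck coating@1, Hull plate@1, Piping run@1, Valve overhaul@1) gives peak 10: d1:10  d2:7  d3:6  d4:0.
Shift Valve overhaul→2.
Schedule Deck coating@1, Hull plate@1, Piping run@1, Valve overhaul@2: d1:7  d2:7  d3:6  d4:3 — peak 7.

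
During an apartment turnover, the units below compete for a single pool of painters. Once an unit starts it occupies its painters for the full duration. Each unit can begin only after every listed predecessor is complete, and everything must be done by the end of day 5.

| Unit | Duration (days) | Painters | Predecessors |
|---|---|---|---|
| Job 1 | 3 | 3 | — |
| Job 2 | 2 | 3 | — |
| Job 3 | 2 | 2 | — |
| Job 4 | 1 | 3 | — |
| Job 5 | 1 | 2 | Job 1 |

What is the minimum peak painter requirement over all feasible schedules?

Early-start (Job 1@1, Job 2@1, Job 3@1, Job 4@1, Job 5@4) gives peak 11: d1:11  d2:8  d3:3  d4:2  d5:0.
Shift Job 3→3, Job 4→4, Job 5→5.
Schedule Job 1@1, Job 2@1, Job 3@3, Job 4@4, Job 5@5: d1:6  d2:6  d3:5  d4:5  d5:2 — peak 6.

6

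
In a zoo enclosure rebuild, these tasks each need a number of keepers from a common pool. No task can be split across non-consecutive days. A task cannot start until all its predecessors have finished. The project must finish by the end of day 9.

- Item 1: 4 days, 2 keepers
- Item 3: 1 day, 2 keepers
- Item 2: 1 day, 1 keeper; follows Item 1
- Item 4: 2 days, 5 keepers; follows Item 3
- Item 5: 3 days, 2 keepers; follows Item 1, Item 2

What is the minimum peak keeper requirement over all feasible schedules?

Early-start (Item 1@1, Item 3@1, Item 2@5, Item 4@2, Item 5@6) gives peak 7: d1:4  d2:7  d3:7  d4:2  d5:1  d6:2  d7:2  d8:2  d9:0.
Shift Item 4→5, Item 5→7.
Schedule Item 1@1, Item 3@1, Item 2@5, Item 4@5, Item 5@7: d1:4  d2:2  d3:2  d4:2  d5:6  d6:5  d7:2  d8:2  d9:2 — peak 6.

6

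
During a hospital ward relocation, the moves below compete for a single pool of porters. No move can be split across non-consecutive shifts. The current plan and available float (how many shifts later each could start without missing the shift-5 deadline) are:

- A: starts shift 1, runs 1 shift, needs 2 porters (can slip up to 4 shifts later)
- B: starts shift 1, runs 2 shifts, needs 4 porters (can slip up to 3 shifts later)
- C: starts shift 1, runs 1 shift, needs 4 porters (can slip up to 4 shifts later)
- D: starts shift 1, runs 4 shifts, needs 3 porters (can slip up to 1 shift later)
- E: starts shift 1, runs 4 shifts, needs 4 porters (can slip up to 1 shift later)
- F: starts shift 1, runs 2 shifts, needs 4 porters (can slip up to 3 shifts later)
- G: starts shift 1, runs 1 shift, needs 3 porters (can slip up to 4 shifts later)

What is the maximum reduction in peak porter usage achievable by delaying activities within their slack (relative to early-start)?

Early-start peak: s1:24  s2:15  s3:7  s4:7  s5:0 ⇒ 24.
Leveled (A@1, B@1, C@1, D@2, E@2, F@3, G@5): s1:10  s2:11  s3:11  s4:11  s5:10 ⇒ 11.
Reduction 24 − 11 = 13.

13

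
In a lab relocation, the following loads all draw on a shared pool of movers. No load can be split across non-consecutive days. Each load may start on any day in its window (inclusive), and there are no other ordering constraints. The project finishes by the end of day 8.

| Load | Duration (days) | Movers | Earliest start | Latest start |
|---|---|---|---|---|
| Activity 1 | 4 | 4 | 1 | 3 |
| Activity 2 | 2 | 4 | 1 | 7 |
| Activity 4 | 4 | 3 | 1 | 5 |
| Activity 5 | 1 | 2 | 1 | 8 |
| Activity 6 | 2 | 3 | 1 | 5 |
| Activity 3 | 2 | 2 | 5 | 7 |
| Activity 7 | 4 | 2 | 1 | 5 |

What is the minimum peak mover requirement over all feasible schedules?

Early-start (Activity 1@1, Activity 2@1, Activity 4@1, Activity 5@1, Activity 6@1, Activity 3@5, Activity 7@1) gives peak 18: d1:18  d2:16  d3:9  d4:9  d5:2  d6:2  d7:0  d8:0.
Shift Activity 4→3, Activity 5→7, Activity 6→5, Activity 3→7, Activity 7→5.
Schedule Activity 1@1, Activity 2@1, Activity 4@3, Activity 5@7, Activity 6@5, Activity 3@7, Activity 7@5: d1:8  d2:8  d3:7  d4:7  d5:8  d6:8  d7:6  d8:4 — peak 8.

8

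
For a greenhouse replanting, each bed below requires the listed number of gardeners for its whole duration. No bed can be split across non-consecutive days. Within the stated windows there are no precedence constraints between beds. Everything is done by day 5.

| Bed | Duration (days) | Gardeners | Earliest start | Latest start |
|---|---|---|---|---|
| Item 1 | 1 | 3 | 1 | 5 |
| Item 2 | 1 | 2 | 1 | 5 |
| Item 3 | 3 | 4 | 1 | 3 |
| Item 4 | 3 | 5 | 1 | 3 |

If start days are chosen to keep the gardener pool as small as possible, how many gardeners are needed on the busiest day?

Early-start (Item 1@1, Item 2@1, Item 3@1, Item 4@1) gives peak 14: d1:14  d2:9  d3:9  d4:0  d5:0.
Shift Item 4→2.
Schedule Item 1@1, Item 2@1, Item 3@1, Item 4@2: d1:9  d2:9  d3:9  d4:5  d5:0 — peak 9.

9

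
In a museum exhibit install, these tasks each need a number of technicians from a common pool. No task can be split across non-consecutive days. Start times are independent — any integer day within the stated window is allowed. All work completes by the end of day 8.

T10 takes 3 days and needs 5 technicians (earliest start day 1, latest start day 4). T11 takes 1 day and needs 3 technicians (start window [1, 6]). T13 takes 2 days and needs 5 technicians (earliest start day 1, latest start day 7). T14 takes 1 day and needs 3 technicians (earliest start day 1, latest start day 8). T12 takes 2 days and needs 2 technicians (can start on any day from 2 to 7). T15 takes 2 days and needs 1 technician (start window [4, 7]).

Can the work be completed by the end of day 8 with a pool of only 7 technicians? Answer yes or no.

yes

Schedule T10@1, T11@4, T13@7, T14@6, T12@4, T15@5: d1:5  d2:5  d3:5  d4:5  d5:3  d6:4  d7:5  d8:5 — peak 5 ≤ 7.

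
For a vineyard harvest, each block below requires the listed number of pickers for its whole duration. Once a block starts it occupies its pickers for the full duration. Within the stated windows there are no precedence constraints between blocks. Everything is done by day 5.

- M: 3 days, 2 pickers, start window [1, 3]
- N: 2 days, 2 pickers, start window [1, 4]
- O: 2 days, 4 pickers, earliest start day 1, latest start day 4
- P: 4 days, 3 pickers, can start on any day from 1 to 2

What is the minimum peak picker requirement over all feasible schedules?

7

Early-start (M@1, N@1, O@1, P@1) gives peak 11: d1:11  d2:11  d3:5  d4:3  d5:0.
Shift O→4.
Schedule M@1, N@1, O@4, P@1: d1:7  d2:7  d3:5  d4:7  d5:4 — peak 7.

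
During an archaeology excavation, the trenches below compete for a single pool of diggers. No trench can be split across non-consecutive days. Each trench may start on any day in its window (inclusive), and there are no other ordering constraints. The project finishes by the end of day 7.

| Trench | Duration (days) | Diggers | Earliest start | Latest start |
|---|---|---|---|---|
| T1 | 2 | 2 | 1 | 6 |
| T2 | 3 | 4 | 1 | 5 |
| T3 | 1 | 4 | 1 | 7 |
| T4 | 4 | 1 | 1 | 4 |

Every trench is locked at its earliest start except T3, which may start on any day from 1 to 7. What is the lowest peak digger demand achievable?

T3@1: d1:11  d2:7  d3:5  d4:1  d5:0  d6:0  d7:0 → peak 11
T3@2: d1:7  d2:11  d3:5  d4:1  d5:0  d6:0  d7:0 → peak 11
T3@3: d1:7  d2:7  d3:9  d4:1  d5:0  d6:0  d7:0 → peak 9
T3@4: d1:7  d2:7  d3:5  d4:5  d5:0  d6:0  d7:0 → peak 7
T3@5: d1:7  d2:7  d3:5  d4:1  d5:4  d6:0  d7:0 → peak 7
T3@6: d1:7  d2:7  d3:5  d4:1  d5:0  d6:4  d7:0 → peak 7
T3@7: d1:7  d2:7  d3:5  d4:1  d5:0  d6:0  d7:4 → peak 7
Best is T3@4, peak 7.

7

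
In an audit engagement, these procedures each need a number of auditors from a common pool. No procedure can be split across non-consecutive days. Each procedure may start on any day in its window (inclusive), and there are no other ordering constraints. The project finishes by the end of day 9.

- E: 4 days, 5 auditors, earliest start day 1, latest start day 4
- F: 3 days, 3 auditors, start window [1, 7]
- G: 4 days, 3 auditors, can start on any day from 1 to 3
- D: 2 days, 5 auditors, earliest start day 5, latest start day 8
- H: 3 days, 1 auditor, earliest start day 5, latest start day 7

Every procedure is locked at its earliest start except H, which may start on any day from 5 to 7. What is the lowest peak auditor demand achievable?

H@5: d1:11  d2:11  d3:11  d4:8  d5:6  d6:6  d7:1  d8:0  d9:0 → peak 11
H@6: d1:11  d2:11  d3:11  d4:8  d5:5  d6:6  d7:1  d8:1  d9:0 → peak 11
H@7: d1:11  d2:11  d3:11  d4:8  d5:5  d6:5  d7:1  d8:1  d9:1 → peak 11
Best is H@5, peak 11.

11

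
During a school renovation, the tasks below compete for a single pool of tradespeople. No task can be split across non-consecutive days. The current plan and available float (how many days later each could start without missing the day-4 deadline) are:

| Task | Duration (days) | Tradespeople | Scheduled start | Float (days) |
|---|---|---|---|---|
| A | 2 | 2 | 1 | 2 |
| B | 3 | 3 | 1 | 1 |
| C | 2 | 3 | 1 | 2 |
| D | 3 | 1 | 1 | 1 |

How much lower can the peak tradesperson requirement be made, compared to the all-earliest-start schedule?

Early-start peak: d1:9  d2:9  d3:4  d4:0 ⇒ 9.
Leveled (A@1, B@1, C@3, D@1): d1:6  d2:6  d3:7  d4:3 ⇒ 7.
Reduction 9 − 7 = 2.

2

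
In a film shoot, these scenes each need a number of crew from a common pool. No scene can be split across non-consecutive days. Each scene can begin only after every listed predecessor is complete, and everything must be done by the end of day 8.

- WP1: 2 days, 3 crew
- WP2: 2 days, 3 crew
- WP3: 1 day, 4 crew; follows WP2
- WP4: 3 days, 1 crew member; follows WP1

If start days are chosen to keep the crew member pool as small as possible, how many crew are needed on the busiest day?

4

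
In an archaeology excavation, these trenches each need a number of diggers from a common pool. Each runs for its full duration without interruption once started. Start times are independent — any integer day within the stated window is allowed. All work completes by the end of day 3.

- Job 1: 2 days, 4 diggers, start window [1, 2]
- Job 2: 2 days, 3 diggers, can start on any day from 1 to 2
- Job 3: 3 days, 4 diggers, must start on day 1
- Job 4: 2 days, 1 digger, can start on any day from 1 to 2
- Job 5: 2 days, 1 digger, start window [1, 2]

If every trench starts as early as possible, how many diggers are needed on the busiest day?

13

Early-start schedule: Job 1@1, Job 2@1, Job 3@1, Job 4@1, Job 5@1.
Load per day: day 1: 13, day 2: 13, day 3: 4.
Peak is 13.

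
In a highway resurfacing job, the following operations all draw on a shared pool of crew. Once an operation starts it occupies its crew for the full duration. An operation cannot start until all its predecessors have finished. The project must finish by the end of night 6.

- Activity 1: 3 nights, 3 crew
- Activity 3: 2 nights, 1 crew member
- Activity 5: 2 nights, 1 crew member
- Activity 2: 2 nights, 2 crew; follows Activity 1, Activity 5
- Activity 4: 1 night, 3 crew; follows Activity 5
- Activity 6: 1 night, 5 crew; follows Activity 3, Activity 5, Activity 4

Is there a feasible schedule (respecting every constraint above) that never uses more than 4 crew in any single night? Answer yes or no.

no

Total crew member-nights = 25; over 6 nights the average is 25/6 > 4, so some night must exceed 4.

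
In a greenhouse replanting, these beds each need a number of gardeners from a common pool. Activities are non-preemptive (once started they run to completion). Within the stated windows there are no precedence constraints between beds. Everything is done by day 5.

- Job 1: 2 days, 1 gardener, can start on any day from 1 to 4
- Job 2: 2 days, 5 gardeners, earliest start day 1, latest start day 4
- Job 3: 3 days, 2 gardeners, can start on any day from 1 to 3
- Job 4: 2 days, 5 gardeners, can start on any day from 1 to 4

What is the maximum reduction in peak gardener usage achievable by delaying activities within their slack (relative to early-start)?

6

Early-start peak: d1:13  d2:13  d3:2  d4:0  d5:0 ⇒ 13.
Leveled (Job 1@1, Job 2@1, Job 3@3, Job 4@3): d1:6  d2:6  d3:7  d4:7  d5:2 ⇒ 7.
Reduction 13 − 7 = 6.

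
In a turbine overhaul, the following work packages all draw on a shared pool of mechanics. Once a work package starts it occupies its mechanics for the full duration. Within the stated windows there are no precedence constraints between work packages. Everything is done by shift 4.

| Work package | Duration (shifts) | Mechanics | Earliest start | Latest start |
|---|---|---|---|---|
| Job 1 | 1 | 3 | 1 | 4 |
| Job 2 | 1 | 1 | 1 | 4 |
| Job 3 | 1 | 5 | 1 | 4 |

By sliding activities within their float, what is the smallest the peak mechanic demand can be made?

5

Early-start (Job 1@1, Job 2@1, Job 3@1) gives peak 9: s1:9  s2:0  s3:0  s4:0.
Shift Job 3→2.
Schedule Job 1@1, Job 2@1, Job 3@2: s1:4  s2:5  s3:0  s4:0 — peak 5.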